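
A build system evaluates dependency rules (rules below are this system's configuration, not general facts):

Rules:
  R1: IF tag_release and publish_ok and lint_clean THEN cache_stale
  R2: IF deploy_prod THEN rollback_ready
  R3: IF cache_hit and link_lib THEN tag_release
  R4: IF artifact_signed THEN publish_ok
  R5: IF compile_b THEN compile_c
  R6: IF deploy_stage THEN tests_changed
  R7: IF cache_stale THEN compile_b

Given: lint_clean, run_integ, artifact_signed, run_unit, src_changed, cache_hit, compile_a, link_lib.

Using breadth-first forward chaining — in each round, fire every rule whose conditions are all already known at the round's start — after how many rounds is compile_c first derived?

4

Round 1 — R3, R4, derive tag_release, publish_ok.
Round 2 — R1, derive cache_stale.
Round 3 — R7, derive compile_b.
Round 4 — R5, derive compile_c.
compile_c first appears in round 4.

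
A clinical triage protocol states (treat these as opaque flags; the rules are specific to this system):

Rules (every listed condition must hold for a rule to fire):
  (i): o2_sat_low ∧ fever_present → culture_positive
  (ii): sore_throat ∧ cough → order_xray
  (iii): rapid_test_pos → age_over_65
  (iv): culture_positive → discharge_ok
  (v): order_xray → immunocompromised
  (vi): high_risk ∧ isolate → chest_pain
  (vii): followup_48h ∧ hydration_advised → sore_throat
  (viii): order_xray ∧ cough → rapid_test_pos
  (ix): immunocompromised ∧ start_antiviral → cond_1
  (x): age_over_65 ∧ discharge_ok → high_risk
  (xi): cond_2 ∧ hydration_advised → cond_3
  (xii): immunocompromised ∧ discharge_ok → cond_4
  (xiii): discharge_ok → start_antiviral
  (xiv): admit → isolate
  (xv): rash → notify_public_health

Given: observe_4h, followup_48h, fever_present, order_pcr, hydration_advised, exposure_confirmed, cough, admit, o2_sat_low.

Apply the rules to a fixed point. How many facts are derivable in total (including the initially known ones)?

22

Round 1 fires (i), (vii), (xiv), giving culture_positive, sore_throat, isolate.
Round 2 fires (ii), (iv), giving order_xray, discharge_ok.
Round 3 fires (v), (viii), (xiii), giving immunocompromised, rapid_test_pos, start_antiviral.
Round 4 fires (iii), (ix), (xii), giving age_over_65, cond_1, cond_4.
Round 5 fires (x), giving high_risk.
Round 6 fires (vi), giving chest_pain.
Closure: {admit, age_over_65, chest_pain, cond_1, cond_4, cough, culture_positive, discharge_ok, exposure_confirmed, fever_present, followup_48h, high_risk, hydration_advised, immunocompromised, isolate, o2_sat_low, observe_4h, order_pcr, order_xray, rapid_test_pos, sore_throat, start_antiviral} — 22 facts.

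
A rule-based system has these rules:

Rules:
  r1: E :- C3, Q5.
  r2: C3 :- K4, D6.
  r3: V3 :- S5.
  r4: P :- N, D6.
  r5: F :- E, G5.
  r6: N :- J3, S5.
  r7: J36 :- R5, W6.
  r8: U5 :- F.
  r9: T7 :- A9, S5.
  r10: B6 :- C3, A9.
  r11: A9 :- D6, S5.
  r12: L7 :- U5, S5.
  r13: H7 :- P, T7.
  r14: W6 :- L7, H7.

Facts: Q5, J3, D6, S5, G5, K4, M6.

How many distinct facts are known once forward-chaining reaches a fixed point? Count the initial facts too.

20

Round 1 fires r2, r3, r6, r11, giving C3, V3, N, A9.
Round 2 fires r1, r4, r9, r10, giving E, P, T7, B6.
Round 3 fires r5, r13, giving F, H7.
Round 4 fires r8, giving U5.
Round 5 fires r12, giving L7.
Round 6 fires r14, giving W6.
Closure: {A9, B6, C3, D6, E, F, G5, H7, J3, K4, L7, M6, N, P, Q5, S5, T7, U5, V3, W6} — 20 facts.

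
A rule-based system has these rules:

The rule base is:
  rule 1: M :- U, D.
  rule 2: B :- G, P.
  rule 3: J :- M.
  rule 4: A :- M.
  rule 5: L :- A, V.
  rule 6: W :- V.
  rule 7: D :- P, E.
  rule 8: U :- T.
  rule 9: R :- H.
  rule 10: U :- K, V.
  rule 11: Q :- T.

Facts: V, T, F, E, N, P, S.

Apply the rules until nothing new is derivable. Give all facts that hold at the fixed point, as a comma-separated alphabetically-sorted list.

Round 1: rule 6 [W :- V.]; rule 7 [D :- P, E.]; rule 8 [U :- T.]; rule 11 [Q :- T.]. New: W, D, U, Q.
Round 2: rule 1 [M :- U, D.]. New: M.
Round 3: rule 3 [J :- M.]; rule 4 [A :- M.]. New: J, A.
Round 4: rule 5 [L :- A, V.]. New: L.

A, D, E, F, J, L, M, N, P, Q, S, T, U, V, W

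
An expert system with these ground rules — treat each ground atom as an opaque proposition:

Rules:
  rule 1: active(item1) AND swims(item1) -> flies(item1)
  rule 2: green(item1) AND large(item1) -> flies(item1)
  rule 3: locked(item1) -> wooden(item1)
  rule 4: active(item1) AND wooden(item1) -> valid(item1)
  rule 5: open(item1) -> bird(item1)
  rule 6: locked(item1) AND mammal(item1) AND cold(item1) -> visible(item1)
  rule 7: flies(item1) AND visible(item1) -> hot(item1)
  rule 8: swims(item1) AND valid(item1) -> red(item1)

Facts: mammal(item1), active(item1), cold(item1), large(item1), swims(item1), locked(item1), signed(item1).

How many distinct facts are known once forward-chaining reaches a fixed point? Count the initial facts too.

13

Round 1 fires rule 1, rule 3, rule 6, giving flies(item1), wooden(item1), visible(item1).
Round 2 fires rule 4, rule 7, giving valid(item1), hot(item1).
Round 3 fires rule 8, giving red(item1).
Closure: {active(item1), cold(item1), flies(item1), hot(item1), large(item1), locked(item1), mammal(item1), red(item1), signed(item1), swims(item1), valid(item1), visible(item1), wooden(item1)} — 13 facts.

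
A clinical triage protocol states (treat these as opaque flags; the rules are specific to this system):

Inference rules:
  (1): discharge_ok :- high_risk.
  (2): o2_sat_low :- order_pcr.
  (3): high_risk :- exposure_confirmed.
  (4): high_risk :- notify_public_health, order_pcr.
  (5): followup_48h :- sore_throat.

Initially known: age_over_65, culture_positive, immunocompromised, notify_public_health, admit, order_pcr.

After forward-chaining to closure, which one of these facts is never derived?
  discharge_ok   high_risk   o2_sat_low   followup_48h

[1] (2) [o2_sat_low :- order_pcr.]; (4) [high_risk :- notify_public_health, order_pcr.]. ⇒ new: o2_sat_low, high_risk.
[2] (1) [discharge_ok :- high_risk.]. ⇒ new: discharge_ok.
Derived: high_risk (round 1), discharge_ok (round 2), o2_sat_low (round 1). followup_48h never appears in any round.

followup_48h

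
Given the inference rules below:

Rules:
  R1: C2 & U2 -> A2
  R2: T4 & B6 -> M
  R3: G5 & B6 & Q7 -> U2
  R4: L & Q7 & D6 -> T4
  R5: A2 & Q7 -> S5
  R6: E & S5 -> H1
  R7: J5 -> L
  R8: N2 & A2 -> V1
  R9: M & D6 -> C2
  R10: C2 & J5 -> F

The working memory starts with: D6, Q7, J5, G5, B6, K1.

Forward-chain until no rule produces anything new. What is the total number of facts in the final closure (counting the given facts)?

Round 1: R3 [G5 & B6 & Q7 -> U2]; R7 [J5 -> L]. Adds U2, L.
Round 2: R4 [L & Q7 & D6 -> T4]. Adds T4.
Round 3: R2 [T4 & B6 -> M]. Adds M.
Round 4: R9 [M & D6 -> C2]. Adds C2.
Round 5: R1 [C2 & U2 -> A2]; R10 [C2 & J5 -> F]. Adds A2, F.
Round 6: R5 [A2 & Q7 -> S5]. Adds S5.
Closure: {A2, B6, C2, D6, F, G5, J5, K1, L, M, Q7, S5, T4, U2} — 14 facts.

14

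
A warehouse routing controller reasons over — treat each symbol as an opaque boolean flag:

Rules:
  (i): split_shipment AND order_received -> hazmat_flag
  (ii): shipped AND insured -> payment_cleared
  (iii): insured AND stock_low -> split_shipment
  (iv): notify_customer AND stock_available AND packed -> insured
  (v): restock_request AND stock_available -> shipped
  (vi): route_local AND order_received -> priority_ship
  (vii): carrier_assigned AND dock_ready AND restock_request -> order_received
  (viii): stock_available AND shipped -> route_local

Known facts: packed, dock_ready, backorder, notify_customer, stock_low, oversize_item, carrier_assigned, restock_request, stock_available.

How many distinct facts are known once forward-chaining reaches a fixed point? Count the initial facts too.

17

Round 1: (iv) [notify_customer AND stock_available AND packed -> insured]; (v) [restock_request AND stock_available -> shipped]; (vii) [carrier_assigned AND dock_ready AND restock_request -> order_received]. Adds insured, shipped, order_received.
Round 2: (ii) [shipped AND insured -> payment_cleared]; (iii) [insured AND stock_low -> split_shipment]; (viii) [stock_available AND shipped -> route_local]. Adds payment_cleared, split_shipment, route_local.
Round 3: (i) [split_shipment AND order_received -> hazmat_flag]; (vi) [route_local AND order_received -> priority_ship]. Adds hazmat_flag, priority_ship.
Closure: {backorder, carrier_assigned, dock_ready, hazmat_flag, insured, notify_customer, order_received, oversize_item, packed, payment_cleared, priority_ship, restock_request, route_local, shipped, split_shipment, stock_available, stock_low} — 17 facts.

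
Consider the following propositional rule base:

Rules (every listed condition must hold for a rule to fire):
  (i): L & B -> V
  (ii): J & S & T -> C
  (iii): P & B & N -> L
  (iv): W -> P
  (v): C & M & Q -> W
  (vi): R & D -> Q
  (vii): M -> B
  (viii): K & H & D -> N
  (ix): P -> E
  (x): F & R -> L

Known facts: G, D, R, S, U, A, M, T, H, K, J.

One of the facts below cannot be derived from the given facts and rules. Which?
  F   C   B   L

Round 1: (ii) [J & S & T -> C]; (vi) [R & D -> Q]; (vii) [M -> B]; (viii) [K & H & D -> N]. New: C, Q, B, N.
Round 2: (v) [C & M & Q -> W]. New: W.
Round 3: (iv) [W -> P]. New: P.
Round 4: (iii) [P & B & N -> L]; (ix) [P -> E]. New: L, E.
Round 5: (i) [L & B -> V]. New: V.
Derived: B (round 1), L (round 4), C (round 1). F never appears in any round.

F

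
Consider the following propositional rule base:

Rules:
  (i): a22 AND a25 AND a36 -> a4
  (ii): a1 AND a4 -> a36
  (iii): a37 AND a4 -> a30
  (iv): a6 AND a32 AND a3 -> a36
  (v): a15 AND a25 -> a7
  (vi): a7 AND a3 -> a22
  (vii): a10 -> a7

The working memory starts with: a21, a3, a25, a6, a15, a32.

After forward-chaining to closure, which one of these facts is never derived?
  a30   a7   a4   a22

Round 1 — (iv), (v), derive a36, a7.
Round 2 — (vi), derive a22.
Round 3 — (i), derive a4.
Derived: a22 (round 2), a4 (round 3), a7 (round 1). a30 never appears in any round.

a30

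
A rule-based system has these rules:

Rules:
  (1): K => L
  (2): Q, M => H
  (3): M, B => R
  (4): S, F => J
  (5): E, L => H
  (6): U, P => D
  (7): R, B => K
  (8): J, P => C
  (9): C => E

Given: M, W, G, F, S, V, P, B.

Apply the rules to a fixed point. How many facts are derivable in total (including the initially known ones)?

15

Round 1: (3) [M, B => R]; (4) [S, F => J]. New: R, J.
Round 2: (7) [R, B => K]; (8) [J, P => C]. New: K, C.
Round 3: (1) [K => L]; (9) [C => E]. New: L, E.
Round 4: (5) [E, L => H]. New: H.
Closure: {B, C, E, F, G, H, J, K, L, M, P, R, S, V, W} — 15 facts.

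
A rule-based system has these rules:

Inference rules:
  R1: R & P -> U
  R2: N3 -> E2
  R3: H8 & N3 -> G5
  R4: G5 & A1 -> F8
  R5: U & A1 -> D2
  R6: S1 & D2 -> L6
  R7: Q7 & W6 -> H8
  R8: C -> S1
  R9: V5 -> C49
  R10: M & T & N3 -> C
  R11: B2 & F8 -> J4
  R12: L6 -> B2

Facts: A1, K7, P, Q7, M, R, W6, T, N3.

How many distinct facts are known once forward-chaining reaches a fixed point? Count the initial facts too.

20

Round 1: R1 [R & P -> U]; R2 [N3 -> E2]; R7 [Q7 & W6 -> H8]; R10 [M & T & N3 -> C]. Adds U, E2, H8, C.
Round 2: R3 [H8 & N3 -> G5]; R5 [U & A1 -> D2]; R8 [C -> S1]. Adds G5, D2, S1.
Round 3: R4 [G5 & A1 -> F8]; R6 [S1 & D2 -> L6]. Adds F8, L6.
Round 4: R12 [L6 -> B2]. Adds B2.
Round 5: R11 [B2 & F8 -> J4]. Adds J4.
Closure: {A1, B2, C, D2, E2, F8, G5, H8, J4, K7, L6, M, N3, P, Q7, R, S1, T, U, W6} — 20 facts.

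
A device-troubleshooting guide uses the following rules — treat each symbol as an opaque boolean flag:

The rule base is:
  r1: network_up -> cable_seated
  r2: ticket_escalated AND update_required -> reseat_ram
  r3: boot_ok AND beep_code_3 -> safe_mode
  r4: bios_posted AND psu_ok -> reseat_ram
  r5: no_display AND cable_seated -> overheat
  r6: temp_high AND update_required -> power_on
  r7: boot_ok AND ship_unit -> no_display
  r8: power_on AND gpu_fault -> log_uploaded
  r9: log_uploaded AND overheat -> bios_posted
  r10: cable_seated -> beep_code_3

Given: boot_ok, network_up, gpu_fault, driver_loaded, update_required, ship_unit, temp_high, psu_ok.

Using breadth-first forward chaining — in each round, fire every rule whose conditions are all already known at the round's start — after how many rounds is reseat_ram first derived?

4

Round 1: r1 [network_up -> cable_seated]; r6 [temp_high AND update_required -> power_on]; r7 [boot_ok AND ship_unit -> no_display]. Adds cable_seated, power_on, no_display.
Round 2: r5 [no_display AND cable_seated -> overheat]; r8 [power_on AND gpu_fault -> log_uploaded]; r10 [cable_seated -> beep_code_3]. Adds overheat, log_uploaded, beep_code_3.
Round 3: r3 [boot_ok AND beep_code_3 -> safe_mode]; r9 [log_uploaded AND overheat -> bios_posted]. Adds safe_mode, bios_posted.
Round 4: r4 [bios_posted AND psu_ok -> reseat_ram]. Adds reseat_ram.
reseat_ram first appears in round 4.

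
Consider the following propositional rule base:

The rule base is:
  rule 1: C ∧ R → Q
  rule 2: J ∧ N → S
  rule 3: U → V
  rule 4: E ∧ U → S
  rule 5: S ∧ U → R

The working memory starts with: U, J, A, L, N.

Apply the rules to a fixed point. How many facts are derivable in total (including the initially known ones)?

8

Round 1: rule 2 [J ∧ N → S]; rule 3 [U → V]. New: S, V.
Round 2: rule 5 [S ∧ U → R]. New: R.
Closure: {A, J, L, N, R, S, U, V} — 8 facts.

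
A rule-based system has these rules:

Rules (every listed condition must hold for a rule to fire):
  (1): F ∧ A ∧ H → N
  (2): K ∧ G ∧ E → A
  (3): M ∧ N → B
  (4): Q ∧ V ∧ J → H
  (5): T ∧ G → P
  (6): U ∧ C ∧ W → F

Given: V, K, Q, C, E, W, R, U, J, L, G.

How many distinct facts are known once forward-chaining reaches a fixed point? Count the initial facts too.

15

Round 1: (2) [K ∧ G ∧ E → A]; (4) [Q ∧ V ∧ J → H]; (6) [U ∧ C ∧ W → F]. Adds A, H, F.
Round 2: (1) [F ∧ A ∧ H → N]. Adds N.
Closure: {A, C, E, F, G, H, J, K, L, N, Q, R, U, V, W} — 15 facts.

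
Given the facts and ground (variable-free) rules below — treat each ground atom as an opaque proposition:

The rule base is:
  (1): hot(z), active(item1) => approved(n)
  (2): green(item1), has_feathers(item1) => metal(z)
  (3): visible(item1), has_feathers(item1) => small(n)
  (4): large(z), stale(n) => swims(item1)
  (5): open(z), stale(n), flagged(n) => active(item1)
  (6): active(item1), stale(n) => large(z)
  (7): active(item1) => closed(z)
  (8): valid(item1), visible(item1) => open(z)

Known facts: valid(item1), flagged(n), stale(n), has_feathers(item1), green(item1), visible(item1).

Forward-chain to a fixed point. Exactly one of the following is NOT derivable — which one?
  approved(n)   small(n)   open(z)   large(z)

approved(n)

Round 1 — (2), (3), (8), derive metal(z), small(n), open(z).
Round 2 — (5), derive active(item1).
Round 3 — (6), (7), derive large(z), closed(z).
Round 4 — (4), derive swims(item1).
Derived: open(z) (round 1), large(z) (round 3), small(n) (round 1). approved(n) never appears in any round.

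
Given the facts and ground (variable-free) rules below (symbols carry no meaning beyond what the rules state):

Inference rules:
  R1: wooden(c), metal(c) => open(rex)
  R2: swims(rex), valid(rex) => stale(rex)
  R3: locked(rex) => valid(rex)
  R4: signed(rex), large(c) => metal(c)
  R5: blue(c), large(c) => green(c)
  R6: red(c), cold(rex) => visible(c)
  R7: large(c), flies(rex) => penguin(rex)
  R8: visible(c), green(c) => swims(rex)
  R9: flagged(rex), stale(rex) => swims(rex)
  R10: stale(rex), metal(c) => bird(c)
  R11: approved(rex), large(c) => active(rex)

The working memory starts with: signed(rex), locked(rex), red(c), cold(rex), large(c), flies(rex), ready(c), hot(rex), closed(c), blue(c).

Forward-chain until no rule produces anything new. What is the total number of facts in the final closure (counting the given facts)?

Round 1 fires R3, R4, R5, R6, R7, giving valid(rex), metal(c), green(c), visible(c), penguin(rex).
Round 2 fires R8, giving swims(rex).
Round 3 fires R2, giving stale(rex).
Round 4 fires R10, giving bird(c).
Closure: {bird(c), blue(c), closed(c), cold(rex), flies(rex), green(c), hot(rex), large(c), locked(rex), metal(c), penguin(rex), ready(c), red(c), signed(rex), stale(rex), swims(rex), valid(rex), visible(c)} — 18 facts.

18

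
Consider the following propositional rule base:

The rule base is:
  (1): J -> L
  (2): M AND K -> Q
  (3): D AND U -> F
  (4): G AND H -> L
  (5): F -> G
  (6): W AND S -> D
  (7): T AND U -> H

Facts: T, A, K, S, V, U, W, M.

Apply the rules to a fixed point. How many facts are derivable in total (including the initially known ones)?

14

Round 1 fires (2), (6), (7), giving Q, D, H.
Round 2 fires (3), giving F.
Round 3 fires (5), giving G.
Round 4 fires (4), giving L.
Closure: {A, D, F, G, H, K, L, M, Q, S, T, U, V, W} — 14 facts.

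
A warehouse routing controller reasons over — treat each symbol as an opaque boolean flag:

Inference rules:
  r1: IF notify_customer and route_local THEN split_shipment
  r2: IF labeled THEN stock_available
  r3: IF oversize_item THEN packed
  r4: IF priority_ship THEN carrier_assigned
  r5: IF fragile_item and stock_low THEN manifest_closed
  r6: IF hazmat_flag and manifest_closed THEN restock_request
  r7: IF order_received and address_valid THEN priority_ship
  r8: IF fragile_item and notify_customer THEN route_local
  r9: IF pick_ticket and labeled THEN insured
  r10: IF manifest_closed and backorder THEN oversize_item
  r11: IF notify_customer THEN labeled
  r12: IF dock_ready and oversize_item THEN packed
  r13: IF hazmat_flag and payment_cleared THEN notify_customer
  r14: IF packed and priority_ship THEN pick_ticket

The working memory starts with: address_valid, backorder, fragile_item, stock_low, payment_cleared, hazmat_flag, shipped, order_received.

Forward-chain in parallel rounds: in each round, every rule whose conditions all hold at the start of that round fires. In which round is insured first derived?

[1] r5 [IF fragile_item and stock_low THEN manifest_closed]; r7 [IF order_received and address_valid THEN priority_ship]; r13 [IF hazmat_flag and payment_cleared THEN notify_customer]. ⇒ new: manifest_closed, priority_ship, notify_customer.
[2] r4 [IF priority_ship THEN carrier_assigned]; r6 [IF hazmat_flag and manifest_closed THEN restock_request]; r8 [IF fragile_item and notify_customer THEN route_local]; r10 [IF manifest_closed and backorder THEN oversize_item]; r11 [IF notify_customer THEN labeled]. ⇒ new: carrier_assigned, restock_request, route_local, oversize_item, labeled.
[3] r1 [IF notify_customer and route_local THEN split_shipment]; r2 [IF labeled THEN stock_available]; r3 [IF oversize_item THEN packed]. ⇒ new: split_shipment, stock_available, packed.
[4] r14 [IF packed and priority_ship THEN pick_ticket]. ⇒ new: pick_ticket.
[5] r9 [IF pick_ticket and labeled THEN insured]. ⇒ new: insured.
insured first appears in round 5.

5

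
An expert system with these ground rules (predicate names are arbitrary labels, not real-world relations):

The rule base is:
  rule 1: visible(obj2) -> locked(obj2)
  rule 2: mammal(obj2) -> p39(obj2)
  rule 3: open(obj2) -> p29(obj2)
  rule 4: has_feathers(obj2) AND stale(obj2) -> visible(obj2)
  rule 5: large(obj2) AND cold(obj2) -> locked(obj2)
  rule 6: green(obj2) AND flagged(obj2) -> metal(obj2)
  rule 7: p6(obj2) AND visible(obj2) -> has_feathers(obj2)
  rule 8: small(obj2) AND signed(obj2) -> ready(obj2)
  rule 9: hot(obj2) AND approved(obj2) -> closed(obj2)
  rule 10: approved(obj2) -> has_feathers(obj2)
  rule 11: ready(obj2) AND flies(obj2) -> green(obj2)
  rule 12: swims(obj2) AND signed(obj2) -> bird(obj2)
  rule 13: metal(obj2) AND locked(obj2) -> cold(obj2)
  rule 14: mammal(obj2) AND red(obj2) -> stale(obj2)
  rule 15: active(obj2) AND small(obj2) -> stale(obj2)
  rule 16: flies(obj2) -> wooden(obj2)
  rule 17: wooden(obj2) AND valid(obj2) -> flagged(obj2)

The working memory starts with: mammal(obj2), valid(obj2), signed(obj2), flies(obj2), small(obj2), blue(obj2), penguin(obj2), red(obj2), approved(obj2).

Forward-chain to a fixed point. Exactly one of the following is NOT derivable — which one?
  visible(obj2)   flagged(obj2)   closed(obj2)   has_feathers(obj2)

Round 1 fires rule 2, rule 8, rule 10, rule 14, rule 16, giving p39(obj2), ready(obj2), has_feathers(obj2), stale(obj2), wooden(obj2).
Round 2 fires rule 4, rule 11, rule 17, giving visible(obj2), green(obj2), flagged(obj2).
Round 3 fires rule 1, rule 6, giving locked(obj2), metal(obj2).
Round 4 fires rule 13, giving cold(obj2).
Derived: flagged(obj2) (round 2), has_feathers(obj2) (round 1), visible(obj2) (round 2). closed(obj2) never appears in any round.

closed(obj2)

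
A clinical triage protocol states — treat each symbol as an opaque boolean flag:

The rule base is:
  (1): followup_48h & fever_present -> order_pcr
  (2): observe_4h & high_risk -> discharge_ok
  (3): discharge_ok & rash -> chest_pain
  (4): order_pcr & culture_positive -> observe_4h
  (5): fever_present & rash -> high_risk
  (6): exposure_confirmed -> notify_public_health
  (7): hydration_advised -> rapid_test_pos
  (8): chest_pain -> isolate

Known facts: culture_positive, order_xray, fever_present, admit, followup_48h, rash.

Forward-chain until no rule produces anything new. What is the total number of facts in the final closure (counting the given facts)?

[1] (1) [followup_48h & fever_present -> order_pcr]; (5) [fever_present & rash -> high_risk]. ⇒ new: order_pcr, high_risk.
[2] (4) [order_pcr & culture_positive -> observe_4h]. ⇒ new: observe_4h.
[3] (2) [observe_4h & high_risk -> discharge_ok]. ⇒ new: discharge_ok.
[4] (3) [discharge_ok & rash -> chest_pain]. ⇒ new: chest_pain.
[5] (8) [chest_pain -> isolate]. ⇒ new: isolate.
Closure: {admit, chest_pain, culture_positive, discharge_ok, fever_present, followup_48h, high_risk, isolate, observe_4h, order_pcr, order_xray, rash} — 12 facts.

12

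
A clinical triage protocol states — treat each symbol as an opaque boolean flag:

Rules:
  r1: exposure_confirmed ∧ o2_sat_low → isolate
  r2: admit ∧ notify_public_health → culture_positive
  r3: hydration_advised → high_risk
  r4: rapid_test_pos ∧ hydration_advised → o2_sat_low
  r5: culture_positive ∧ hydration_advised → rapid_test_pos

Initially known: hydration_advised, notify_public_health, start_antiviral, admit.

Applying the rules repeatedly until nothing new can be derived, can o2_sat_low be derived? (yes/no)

yes

Round 1 fires r2, r3, giving culture_positive, high_risk.
Round 2 fires r5, giving rapid_test_pos.
Round 3 fires r4, giving o2_sat_low.
o2_sat_low appears in round 3, so it is derivable.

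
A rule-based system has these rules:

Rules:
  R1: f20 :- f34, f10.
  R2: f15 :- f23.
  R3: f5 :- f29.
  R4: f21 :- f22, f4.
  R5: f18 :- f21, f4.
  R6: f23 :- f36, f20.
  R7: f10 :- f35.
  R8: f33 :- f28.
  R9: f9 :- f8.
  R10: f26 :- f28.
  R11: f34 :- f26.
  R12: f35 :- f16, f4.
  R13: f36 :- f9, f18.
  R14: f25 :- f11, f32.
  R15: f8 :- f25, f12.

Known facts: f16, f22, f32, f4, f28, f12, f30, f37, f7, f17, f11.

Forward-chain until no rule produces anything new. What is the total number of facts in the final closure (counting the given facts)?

25

Round 1: R4 [f21 :- f22, f4.]; R8 [f33 :- f28.]; R10 [f26 :- f28.]; R12 [f35 :- f16, f4.]; R14 [f25 :- f11, f32.]. New: f21, f33, f26, f35, f25.
Round 2: R5 [f18 :- f21, f4.]; R7 [f10 :- f35.]; R11 [f34 :- f26.]; R15 [f8 :- f25, f12.]. New: f18, f10, f34, f8.
Round 3: R1 [f20 :- f34, f10.]; R9 [f9 :- f8.]. New: f20, f9.
Round 4: R13 [f36 :- f9, f18.]. New: f36.
Round 5: R6 [f23 :- f36, f20.]. New: f23.
Round 6: R2 [f15 :- f23.]. New: f15.
Closure: {f10, f11, f12, f15, f16, f17, f18, f20, f21, f22, f23, f25, f26, f28, f30, f32, f33, f34, f35, f36, f37, f4, f7, f8, f9} — 25 facts.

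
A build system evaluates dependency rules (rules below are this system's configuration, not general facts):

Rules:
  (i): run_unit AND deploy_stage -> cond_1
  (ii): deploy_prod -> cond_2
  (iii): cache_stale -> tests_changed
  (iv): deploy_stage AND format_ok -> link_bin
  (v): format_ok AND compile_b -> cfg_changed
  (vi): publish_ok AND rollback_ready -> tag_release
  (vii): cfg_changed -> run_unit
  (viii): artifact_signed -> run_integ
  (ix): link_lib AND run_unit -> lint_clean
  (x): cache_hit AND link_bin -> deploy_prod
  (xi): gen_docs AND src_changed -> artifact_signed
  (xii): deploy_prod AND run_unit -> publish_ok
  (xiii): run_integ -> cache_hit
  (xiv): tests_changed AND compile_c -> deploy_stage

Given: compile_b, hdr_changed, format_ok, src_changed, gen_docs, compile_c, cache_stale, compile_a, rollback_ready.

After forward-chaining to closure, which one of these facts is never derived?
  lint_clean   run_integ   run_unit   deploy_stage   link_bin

lint_clean

Round 1: (iii) [cache_stale -> tests_changed]; (v) [format_ok AND compile_b -> cfg_changed]; (xi) [gen_docs AND src_changed -> artifact_signed]. New: tests_changed, cfg_changed, artifact_signed.
Round 2: (vii) [cfg_changed -> run_unit]; (viii) [artifact_signed -> run_integ]; (xiv) [tests_changed AND compile_c -> deploy_stage]. New: run_unit, run_integ, deploy_stage.
Round 3: (i) [run_unit AND deploy_stage -> cond_1]; (iv) [deploy_stage AND format_ok -> link_bin]; (xiii) [run_integ -> cache_hit]. New: cond_1, link_bin, cache_hit.
Round 4: (x) [cache_hit AND link_bin -> deploy_prod]. New: deploy_prod.
Round 5: (ii) [deploy_prod -> cond_2]; (xii) [deploy_prod AND run_unit -> publish_ok]. New: cond_2, publish_ok.
Round 6: (vi) [publish_ok AND rollback_ready -> tag_release]. New: tag_release.
Derived: link_bin (round 3), deploy_stage (round 2), run_integ (round 2), run_unit (round 2). lint_clean never appears in any round.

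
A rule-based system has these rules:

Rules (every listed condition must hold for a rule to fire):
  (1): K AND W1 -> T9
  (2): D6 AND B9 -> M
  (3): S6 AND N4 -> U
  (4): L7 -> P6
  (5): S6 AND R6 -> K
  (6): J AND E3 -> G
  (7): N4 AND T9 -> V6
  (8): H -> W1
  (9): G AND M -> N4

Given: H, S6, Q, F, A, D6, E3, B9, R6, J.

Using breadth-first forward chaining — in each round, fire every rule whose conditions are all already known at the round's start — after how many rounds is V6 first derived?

3

Round 1 fires (2), (5), (6), (8), giving M, K, G, W1.
Round 2 fires (1), (9), giving T9, N4.
Round 3 fires (3), (7), giving U, V6.
V6 first appears in round 3.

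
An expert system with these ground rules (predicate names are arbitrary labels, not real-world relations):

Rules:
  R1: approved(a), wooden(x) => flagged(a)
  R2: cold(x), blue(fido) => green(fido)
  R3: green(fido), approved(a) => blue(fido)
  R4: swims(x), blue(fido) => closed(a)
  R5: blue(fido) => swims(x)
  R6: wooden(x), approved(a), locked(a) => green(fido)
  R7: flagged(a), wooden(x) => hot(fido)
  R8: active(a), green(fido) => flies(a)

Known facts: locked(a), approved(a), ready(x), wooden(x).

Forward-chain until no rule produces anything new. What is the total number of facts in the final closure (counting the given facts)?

Round 1 fires R1, R6, giving flagged(a), green(fido).
Round 2 fires R3, R7, giving blue(fido), hot(fido).
Round 3 fires R5, giving swims(x).
Round 4 fires R4, giving closed(a).
Closure: {approved(a), blue(fido), closed(a), flagged(a), green(fido), hot(fido), locked(a), ready(x), swims(x), wooden(x)} — 10 facts.

10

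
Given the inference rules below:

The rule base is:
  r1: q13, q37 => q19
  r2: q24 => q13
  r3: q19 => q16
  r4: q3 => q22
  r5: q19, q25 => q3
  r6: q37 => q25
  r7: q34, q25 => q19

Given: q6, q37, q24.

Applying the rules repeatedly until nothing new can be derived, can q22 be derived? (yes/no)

Round 1 fires r2, r6, giving q13, q25.
Round 2 fires r1, giving q19.
Round 3 fires r3, r5, giving q16, q3.
Round 4 fires r4, giving q22.
q22 appears in round 4, so it is derivable.

yes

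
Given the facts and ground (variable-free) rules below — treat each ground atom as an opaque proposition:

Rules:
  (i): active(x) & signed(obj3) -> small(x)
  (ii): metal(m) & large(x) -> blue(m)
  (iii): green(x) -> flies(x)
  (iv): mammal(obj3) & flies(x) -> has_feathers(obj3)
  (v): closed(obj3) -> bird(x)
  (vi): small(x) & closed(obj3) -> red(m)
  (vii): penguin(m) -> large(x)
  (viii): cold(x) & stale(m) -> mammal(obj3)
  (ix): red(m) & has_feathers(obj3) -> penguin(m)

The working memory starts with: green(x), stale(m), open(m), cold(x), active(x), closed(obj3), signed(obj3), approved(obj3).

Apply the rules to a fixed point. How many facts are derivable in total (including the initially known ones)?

16

Round 1: (i) [active(x) & signed(obj3) -> small(x)]; (iii) [green(x) -> flies(x)]; (v) [closed(obj3) -> bird(x)]; (viii) [cold(x) & stale(m) -> mammal(obj3)]. New: small(x), flies(x), bird(x), mammal(obj3).
Round 2: (iv) [mammal(obj3) & flies(x) -> has_feathers(obj3)]; (vi) [small(x) & closed(obj3) -> red(m)]. New: has_feathers(obj3), red(m).
Round 3: (ix) [red(m) & has_feathers(obj3) -> penguin(m)]. New: penguin(m).
Round 4: (vii) [penguin(m) -> large(x)]. New: large(x).
Closure: {active(x), approved(obj3), bird(x), closed(obj3), cold(x), flies(x), green(x), has_feathers(obj3), large(x), mammal(obj3), open(m), penguin(m), red(m), signed(obj3), small(x), stale(m)} — 16 facts.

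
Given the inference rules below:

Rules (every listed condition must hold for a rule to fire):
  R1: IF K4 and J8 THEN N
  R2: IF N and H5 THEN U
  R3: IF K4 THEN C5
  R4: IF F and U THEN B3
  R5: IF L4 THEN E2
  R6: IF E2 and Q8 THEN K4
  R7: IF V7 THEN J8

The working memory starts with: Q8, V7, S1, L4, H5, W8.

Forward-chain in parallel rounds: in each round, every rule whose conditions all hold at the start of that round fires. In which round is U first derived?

Round 1: R5 [IF L4 THEN E2]; R7 [IF V7 THEN J8]. Adds E2, J8.
Round 2: R6 [IF E2 and Q8 THEN K4]. Adds K4.
Round 3: R1 [IF K4 and J8 THEN N]; R3 [IF K4 THEN C5]. Adds N, C5.
Round 4: R2 [IF N and H5 THEN U]. Adds U.
U first appears in round 4.

4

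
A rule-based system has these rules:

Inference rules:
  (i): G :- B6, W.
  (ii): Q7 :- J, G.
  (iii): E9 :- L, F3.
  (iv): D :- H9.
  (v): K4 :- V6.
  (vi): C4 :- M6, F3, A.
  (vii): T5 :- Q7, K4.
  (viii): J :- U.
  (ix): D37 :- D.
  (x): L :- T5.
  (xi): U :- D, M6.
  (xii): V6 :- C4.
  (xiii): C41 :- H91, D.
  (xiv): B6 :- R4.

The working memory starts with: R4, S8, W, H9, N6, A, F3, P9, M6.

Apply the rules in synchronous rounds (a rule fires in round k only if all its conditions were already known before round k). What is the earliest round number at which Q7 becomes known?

4

[1] (iv) [D :- H9.]; (vi) [C4 :- M6, F3, A.]; (xiv) [B6 :- R4.]. ⇒ new: D, C4, B6.
[2] (i) [G :- B6, W.]; (ix) [D37 :- D.]; (xi) [U :- D, M6.]; (xii) [V6 :- C4.]. ⇒ new: G, D37, U, V6.
[3] (v) [K4 :- V6.]; (viii) [J :- U.]. ⇒ new: K4, J.
[4] (ii) [Q7 :- J, G.]. ⇒ new: Q7.
Q7 first appears in round 4.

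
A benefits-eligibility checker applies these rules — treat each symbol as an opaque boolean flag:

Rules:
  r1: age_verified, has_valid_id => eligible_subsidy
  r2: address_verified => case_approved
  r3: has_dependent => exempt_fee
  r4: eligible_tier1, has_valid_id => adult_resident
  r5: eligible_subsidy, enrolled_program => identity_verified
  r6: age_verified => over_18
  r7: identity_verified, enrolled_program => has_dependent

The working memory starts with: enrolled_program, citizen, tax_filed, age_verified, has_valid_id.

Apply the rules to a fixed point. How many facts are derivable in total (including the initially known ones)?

[1] r1 [age_verified, has_valid_id => eligible_subsidy]; r6 [age_verified => over_18]. ⇒ new: eligible_subsidy, over_18.
[2] r5 [eligible_subsidy, enrolled_program => identity_verified]. ⇒ new: identity_verified.
[3] r7 [identity_verified, enrolled_program => has_dependent]. ⇒ new: has_dependent.
[4] r3 [has_dependent => exempt_fee]. ⇒ new: exempt_fee.
Closure: {age_verified, citizen, eligible_subsidy, enrolled_program, exempt_fee, has_dependent, has_valid_id, identity_verified, over_18, tax_filed} — 10 facts.

10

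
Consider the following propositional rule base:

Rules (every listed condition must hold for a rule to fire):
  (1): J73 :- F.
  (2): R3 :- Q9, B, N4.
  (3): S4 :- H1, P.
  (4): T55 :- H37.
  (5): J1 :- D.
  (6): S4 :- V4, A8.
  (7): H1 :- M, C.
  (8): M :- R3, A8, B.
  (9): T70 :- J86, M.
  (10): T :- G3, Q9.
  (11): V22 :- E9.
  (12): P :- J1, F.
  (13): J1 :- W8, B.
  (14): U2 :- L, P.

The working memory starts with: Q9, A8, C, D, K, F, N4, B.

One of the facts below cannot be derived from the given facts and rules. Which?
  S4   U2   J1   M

Round 1: (1) [J73 :- F.]; (2) [R3 :- Q9, B, N4.]; (5) [J1 :- D.]. New: J73, R3, J1.
Round 2: (8) [M :- R3, A8, B.]; (12) [P :- J1, F.]. New: M, P.
Round 3: (7) [H1 :- M, C.]. New: H1.
Round 4: (3) [S4 :- H1, P.]. New: S4.
Derived: S4 (round 4), M (round 2), J1 (round 1). U2 never appears in any round.

U2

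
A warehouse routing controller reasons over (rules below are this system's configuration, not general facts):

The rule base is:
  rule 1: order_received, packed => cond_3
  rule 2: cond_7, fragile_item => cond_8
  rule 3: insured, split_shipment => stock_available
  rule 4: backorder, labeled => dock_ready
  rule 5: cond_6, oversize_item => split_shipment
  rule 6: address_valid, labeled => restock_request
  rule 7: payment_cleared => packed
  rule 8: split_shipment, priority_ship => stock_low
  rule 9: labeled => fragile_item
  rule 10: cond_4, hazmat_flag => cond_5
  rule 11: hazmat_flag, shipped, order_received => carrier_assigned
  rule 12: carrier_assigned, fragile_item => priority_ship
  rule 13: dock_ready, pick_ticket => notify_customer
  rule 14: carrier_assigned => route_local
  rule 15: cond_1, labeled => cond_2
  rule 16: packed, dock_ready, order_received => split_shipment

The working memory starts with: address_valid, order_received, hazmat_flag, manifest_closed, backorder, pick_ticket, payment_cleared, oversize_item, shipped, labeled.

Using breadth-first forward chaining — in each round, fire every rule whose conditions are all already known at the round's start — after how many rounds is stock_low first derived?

Round 1 — rule 4, rule 6, rule 7, rule 9, rule 11, derive dock_ready, restock_request, packed, fragile_item, carrier_assigned.
Round 2 — rule 1, rule 12, rule 13, rule 14, rule 16, derive cond_3, priority_ship, notify_customer, route_local, split_shipment.
Round 3 — rule 8, derive stock_low.
stock_low first appears in round 3.

3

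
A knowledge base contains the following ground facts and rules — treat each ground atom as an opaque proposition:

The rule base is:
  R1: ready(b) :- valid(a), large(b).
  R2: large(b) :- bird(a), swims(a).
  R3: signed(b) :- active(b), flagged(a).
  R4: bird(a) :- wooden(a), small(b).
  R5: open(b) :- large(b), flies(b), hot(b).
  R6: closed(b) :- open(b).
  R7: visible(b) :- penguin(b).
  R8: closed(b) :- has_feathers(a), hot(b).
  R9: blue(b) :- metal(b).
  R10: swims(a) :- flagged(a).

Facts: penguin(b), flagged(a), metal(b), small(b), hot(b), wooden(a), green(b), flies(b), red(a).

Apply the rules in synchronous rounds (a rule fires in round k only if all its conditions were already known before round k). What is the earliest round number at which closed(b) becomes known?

4

Round 1 — R4, R7, R9, R10, derive bird(a), visible(b), blue(b), swims(a).
Round 2 — R2, derive large(b).
Round 3 — R5, derive open(b).
Round 4 — R6, derive closed(b).
closed(b) first appears in round 4.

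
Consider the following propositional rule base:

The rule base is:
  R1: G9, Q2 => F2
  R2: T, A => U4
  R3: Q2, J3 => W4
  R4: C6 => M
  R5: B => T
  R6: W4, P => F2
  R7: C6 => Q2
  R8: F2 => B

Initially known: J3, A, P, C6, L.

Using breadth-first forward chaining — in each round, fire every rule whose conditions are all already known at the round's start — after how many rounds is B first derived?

Round 1: R4 [C6 => M]; R7 [C6 => Q2]. Adds M, Q2.
Round 2: R3 [Q2, J3 => W4]. Adds W4.
Round 3: R6 [W4, P => F2]. Adds F2.
Round 4: R8 [F2 => B]. Adds B.
B first appears in round 4.

4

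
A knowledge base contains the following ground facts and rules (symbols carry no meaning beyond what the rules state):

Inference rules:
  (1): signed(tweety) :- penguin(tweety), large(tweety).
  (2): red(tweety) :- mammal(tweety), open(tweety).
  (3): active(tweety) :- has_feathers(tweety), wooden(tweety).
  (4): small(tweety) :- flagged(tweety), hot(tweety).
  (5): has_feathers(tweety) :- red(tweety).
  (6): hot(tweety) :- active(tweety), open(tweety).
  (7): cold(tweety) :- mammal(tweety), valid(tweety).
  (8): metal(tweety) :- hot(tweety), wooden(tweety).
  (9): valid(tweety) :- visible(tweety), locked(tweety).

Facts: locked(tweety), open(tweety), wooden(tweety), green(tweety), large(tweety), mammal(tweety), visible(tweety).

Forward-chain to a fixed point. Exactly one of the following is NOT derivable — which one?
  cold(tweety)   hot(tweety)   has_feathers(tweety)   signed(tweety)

[1] (2) [red(tweety) :- mammal(tweety), open(tweety).]; (9) [valid(tweety) :- visible(tweety), locked(tweety).]. ⇒ new: red(tweety), valid(tweety).
[2] (5) [has_feathers(tweety) :- red(tweety).]; (7) [cold(tweety) :- mammal(tweety), valid(tweety).]. ⇒ new: has_feathers(tweety), cold(tweety).
[3] (3) [active(tweety) :- has_feathers(tweety), wooden(tweety).]. ⇒ new: active(tweety).
[4] (6) [hot(tweety) :- active(tweety), open(tweety).]. ⇒ new: hot(tweety).
[5] (8) [metal(tweety) :- hot(tweety), wooden(tweety).]. ⇒ new: metal(tweety).
Derived: hot(tweety) (round 4), has_feathers(tweety) (round 2), cold(tweety) (round 2). signed(tweety) never appears in any round.

signed(tweety)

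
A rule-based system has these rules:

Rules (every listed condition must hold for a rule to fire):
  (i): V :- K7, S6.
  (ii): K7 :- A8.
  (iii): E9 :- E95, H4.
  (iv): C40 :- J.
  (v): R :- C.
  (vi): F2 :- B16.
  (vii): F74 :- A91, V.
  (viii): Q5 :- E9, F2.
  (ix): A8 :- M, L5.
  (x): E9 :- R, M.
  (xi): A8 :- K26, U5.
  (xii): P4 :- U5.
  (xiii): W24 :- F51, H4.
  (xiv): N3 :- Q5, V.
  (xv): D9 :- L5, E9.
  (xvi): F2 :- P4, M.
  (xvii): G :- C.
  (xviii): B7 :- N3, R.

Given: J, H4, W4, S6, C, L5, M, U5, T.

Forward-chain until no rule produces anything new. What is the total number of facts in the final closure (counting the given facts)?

Round 1 — (iv), (v), (ix), (xii), (xvii), derive C40, R, A8, P4, G.
Round 2 — (ii), (x), (xvi), derive K7, E9, F2.
Round 3 — (i), (viii), (xv), derive V, Q5, D9.
Round 4 — (xiv), derive N3.
Round 5 — (xviii), derive B7.
Closure: {A8, B7, C, C40, D9, E9, F2, G, H4, J, K7, L5, M, N3, P4, Q5, R, S6, T, U5, V, W4} — 22 facts.

22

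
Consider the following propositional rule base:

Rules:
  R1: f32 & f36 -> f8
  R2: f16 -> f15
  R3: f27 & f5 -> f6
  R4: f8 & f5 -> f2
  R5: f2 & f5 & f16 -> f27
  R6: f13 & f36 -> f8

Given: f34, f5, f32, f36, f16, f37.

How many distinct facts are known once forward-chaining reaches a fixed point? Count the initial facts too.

11

Round 1 fires R1, R2, giving f8, f15.
Round 2 fires R4, giving f2.
Round 3 fires R5, giving f27.
Round 4 fires R3, giving f6.
Closure: {f15, f16, f2, f27, f32, f34, f36, f37, f5, f6, f8} — 11 facts.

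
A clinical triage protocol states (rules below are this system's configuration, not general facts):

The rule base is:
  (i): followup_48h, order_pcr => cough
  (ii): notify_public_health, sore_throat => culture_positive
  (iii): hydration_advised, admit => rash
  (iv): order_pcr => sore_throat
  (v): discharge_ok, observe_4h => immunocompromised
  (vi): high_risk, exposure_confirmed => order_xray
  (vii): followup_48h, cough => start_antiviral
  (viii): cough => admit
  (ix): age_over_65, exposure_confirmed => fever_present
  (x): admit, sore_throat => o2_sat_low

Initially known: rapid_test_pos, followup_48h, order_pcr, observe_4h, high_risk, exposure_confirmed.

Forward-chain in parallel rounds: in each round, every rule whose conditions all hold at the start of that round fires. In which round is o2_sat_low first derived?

3

Round 1 fires (i), (iv), (vi), giving cough, sore_throat, order_xray.
Round 2 fires (vii), (viii), giving start_antiviral, admit.
Round 3 fires (x), giving o2_sat_low.
o2_sat_low first appears in round 3.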